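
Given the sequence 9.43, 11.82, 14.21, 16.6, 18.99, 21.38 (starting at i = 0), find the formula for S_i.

Check differences: 11.82 - 9.43 = 2.39
14.21 - 11.82 = 2.39
Common difference d = 2.39.
First term a = 9.43.
Formula: S_i = 9.43 + 2.39*i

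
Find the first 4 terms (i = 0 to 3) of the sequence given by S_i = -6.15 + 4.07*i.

This is an arithmetic sequence.
i=0: S_0 = -6.15 + 4.07*0 = -6.15
i=1: S_1 = -6.15 + 4.07*1 = -2.08
i=2: S_2 = -6.15 + 4.07*2 = 1.99
i=3: S_3 = -6.15 + 4.07*3 = 6.06
The first 4 terms are: [-6.15, -2.08, 1.99, 6.06]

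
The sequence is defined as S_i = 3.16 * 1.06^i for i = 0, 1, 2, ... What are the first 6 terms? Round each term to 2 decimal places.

This is a geometric sequence.
i=0: S_0 = 3.16 * 1.06^0 = 3.16
i=1: S_1 = 3.16 * 1.06^1 ≈ 3.35
i=2: S_2 = 3.16 * 1.06^2 ≈ 3.55
i=3: S_3 = 3.16 * 1.06^3 ≈ 3.76
i=4: S_4 = 3.16 * 1.06^4 ≈ 3.99
i=5: S_5 = 3.16 * 1.06^5 ≈ 4.23
The first 6 terms are: [3.16, 3.35, 3.55, 3.76, 3.99, 4.23]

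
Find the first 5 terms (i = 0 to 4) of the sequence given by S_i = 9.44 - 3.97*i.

This is an arithmetic sequence.
i=0: S_0 = 9.44 + -3.97*0 = 9.44
i=1: S_1 = 9.44 + -3.97*1 = 5.47
i=2: S_2 = 9.44 + -3.97*2 = 1.5
i=3: S_3 = 9.44 + -3.97*3 = -2.47
i=4: S_4 = 9.44 + -3.97*4 = -6.44
The first 5 terms are: [9.44, 5.47, 1.5, -2.47, -6.44]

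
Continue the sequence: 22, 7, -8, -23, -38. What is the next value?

Differences: 7 - 22 = -15
This is an arithmetic sequence with common difference d = -15.
Next term = -38 + -15 = -53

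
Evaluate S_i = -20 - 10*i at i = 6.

S_6 = -20 + -10*6 = -20 + -60 = -80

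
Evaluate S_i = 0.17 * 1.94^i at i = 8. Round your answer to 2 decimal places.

S_8 = 0.17 * 1.94^8 ≈ 0.17 * 200.6383 ≈ 34.11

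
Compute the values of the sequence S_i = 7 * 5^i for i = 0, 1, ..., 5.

This is a geometric sequence.
i=0: S_0 = 7 * 5^0 = 7
i=1: S_1 = 7 * 5^1 = 35
i=2: S_2 = 7 * 5^2 = 175
i=3: S_3 = 7 * 5^3 = 875
i=4: S_4 = 7 * 5^4 = 4375
i=5: S_5 = 7 * 5^5 = 21875
The first 6 terms are: [7, 35, 175, 875, 4375, 21875]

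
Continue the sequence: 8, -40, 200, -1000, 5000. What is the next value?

Ratios: -40 / 8 = -5.0
This is a geometric sequence with common ratio r = -5.
Next term = 5000 * -5 = -25000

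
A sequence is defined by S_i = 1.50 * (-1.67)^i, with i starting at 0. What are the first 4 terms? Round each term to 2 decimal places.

This is a geometric sequence.
i=0: S_0 = 1.5 * (-1.67)^0 = 1.5
i=1: S_1 = 1.5 * (-1.67)^1 ≈ -2.51
i=2: S_2 = 1.5 * (-1.67)^2 ≈ 4.18
i=3: S_3 = 1.5 * (-1.67)^3 ≈ -6.99
The first 4 terms are: [1.5, -2.51, 4.18, -6.99]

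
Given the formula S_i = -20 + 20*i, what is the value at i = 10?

S_10 = -20 + 20*10 = -20 + 200 = 180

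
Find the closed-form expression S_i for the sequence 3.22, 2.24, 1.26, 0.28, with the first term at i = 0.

Check differences: 2.24 - 3.22 = -0.98
1.26 - 2.24 = -0.98
Common difference d = -0.98.
First term a = 3.22.
Formula: S_i = 3.22 - 0.98*i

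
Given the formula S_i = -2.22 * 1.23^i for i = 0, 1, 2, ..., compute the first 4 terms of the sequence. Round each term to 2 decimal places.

This is a geometric sequence.
i=0: S_0 = -2.22 * 1.23^0 = -2.22
i=1: S_1 = -2.22 * 1.23^1 ≈ -2.73
i=2: S_2 = -2.22 * 1.23^2 ≈ -3.36
i=3: S_3 = -2.22 * 1.23^3 ≈ -4.13
The first 4 terms are: [-2.22, -2.73, -3.36, -4.13]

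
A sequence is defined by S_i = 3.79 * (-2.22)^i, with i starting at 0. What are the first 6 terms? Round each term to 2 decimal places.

This is a geometric sequence.
i=0: S_0 = 3.79 * (-2.22)^0 = 3.79
i=1: S_1 = 3.79 * (-2.22)^1 ≈ -8.41
i=2: S_2 = 3.79 * (-2.22)^2 ≈ 18.68
i=3: S_3 = 3.79 * (-2.22)^3 ≈ -41.47
i=4: S_4 = 3.79 * (-2.22)^4 ≈ 92.06
i=5: S_5 = 3.79 * (-2.22)^5 ≈ -204.36
The first 6 terms are: [3.79, -8.41, 18.68, -41.47, 92.06, -204.36]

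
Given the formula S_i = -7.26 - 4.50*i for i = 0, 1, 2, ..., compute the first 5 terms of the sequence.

This is an arithmetic sequence.
i=0: S_0 = -7.26 + -4.5*0 = -7.26
i=1: S_1 = -7.26 + -4.5*1 = -11.76
i=2: S_2 = -7.26 + -4.5*2 = -16.26
i=3: S_3 = -7.26 + -4.5*3 = -20.76
i=4: S_4 = -7.26 + -4.5*4 = -25.26
The first 5 terms are: [-7.26, -11.76, -16.26, -20.76, -25.26]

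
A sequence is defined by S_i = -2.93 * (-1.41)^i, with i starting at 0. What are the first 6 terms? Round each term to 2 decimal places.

This is a geometric sequence.
i=0: S_0 = -2.93 * (-1.41)^0 = -2.93
i=1: S_1 = -2.93 * (-1.41)^1 ≈ 4.13
i=2: S_2 = -2.93 * (-1.41)^2 ≈ -5.83
i=3: S_3 = -2.93 * (-1.41)^3 ≈ 8.21
i=4: S_4 = -2.93 * (-1.41)^4 ≈ -11.58
i=5: S_5 = -2.93 * (-1.41)^5 ≈ 16.33
The first 6 terms are: [-2.93, 4.13, -5.83, 8.21, -11.58, 16.33]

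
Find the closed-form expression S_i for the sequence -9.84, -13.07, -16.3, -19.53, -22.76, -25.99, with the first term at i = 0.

Check differences: -13.07 - -9.84 = -3.23
-16.3 - -13.07 = -3.23
Common difference d = -3.23.
First term a = -9.84.
Formula: S_i = -9.84 - 3.23*i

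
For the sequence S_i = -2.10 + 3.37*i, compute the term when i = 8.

S_8 = -2.1 + 3.37*8 = -2.1 + 26.96 = 24.86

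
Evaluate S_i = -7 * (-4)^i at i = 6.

S_6 = -7 * (-4)^6 = -7 * 4096 = -28672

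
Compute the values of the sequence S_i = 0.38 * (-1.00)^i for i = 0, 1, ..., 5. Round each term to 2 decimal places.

This is a geometric sequence.
i=0: S_0 = 0.38 * (-1.0)^0 = 0.38
i=1: S_1 = 0.38 * (-1.0)^1 = -0.38
i=2: S_2 = 0.38 * (-1.0)^2 = 0.38
i=3: S_3 = 0.38 * (-1.0)^3 = -0.38
i=4: S_4 = 0.38 * (-1.0)^4 = 0.38
i=5: S_5 = 0.38 * (-1.0)^5 = -0.38
The first 6 terms are: [0.38, -0.38, 0.38, -0.38, 0.38, -0.38]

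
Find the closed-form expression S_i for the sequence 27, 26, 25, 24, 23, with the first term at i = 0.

Check differences: 26 - 27 = -1
25 - 26 = -1
Common difference d = -1.
First term a = 27.
Formula: S_i = 27 - 1*i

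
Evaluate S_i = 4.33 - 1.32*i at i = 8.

S_8 = 4.33 + -1.32*8 = 4.33 + -10.56 = -6.23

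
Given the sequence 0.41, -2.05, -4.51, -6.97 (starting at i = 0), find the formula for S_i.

Check differences: -2.05 - 0.41 = -2.46
-4.51 - -2.05 = -2.46
Common difference d = -2.46.
First term a = 0.41.
Formula: S_i = 0.41 - 2.46*i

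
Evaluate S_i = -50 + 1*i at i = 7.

S_7 = -50 + 1*7 = -50 + 7 = -43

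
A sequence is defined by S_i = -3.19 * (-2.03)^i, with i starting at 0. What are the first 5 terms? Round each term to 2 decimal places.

This is a geometric sequence.
i=0: S_0 = -3.19 * (-2.03)^0 = -3.19
i=1: S_1 = -3.19 * (-2.03)^1 ≈ 6.48
i=2: S_2 = -3.19 * (-2.03)^2 ≈ -13.15
i=3: S_3 = -3.19 * (-2.03)^3 ≈ 26.69
i=4: S_4 = -3.19 * (-2.03)^4 ≈ -54.17
The first 5 terms are: [-3.19, 6.48, -13.15, 26.69, -54.17]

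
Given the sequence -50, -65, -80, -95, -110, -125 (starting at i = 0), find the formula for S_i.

Check differences: -65 - -50 = -15
-80 - -65 = -15
Common difference d = -15.
First term a = -50.
Formula: S_i = -50 - 15*i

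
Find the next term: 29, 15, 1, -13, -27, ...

Differences: 15 - 29 = -14
This is an arithmetic sequence with common difference d = -14.
Next term = -27 + -14 = -41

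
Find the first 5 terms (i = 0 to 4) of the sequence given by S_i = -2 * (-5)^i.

This is a geometric sequence.
i=0: S_0 = -2 * (-5)^0 = -2
i=1: S_1 = -2 * (-5)^1 = 10
i=2: S_2 = -2 * (-5)^2 = -50
i=3: S_3 = -2 * (-5)^3 = 250
i=4: S_4 = -2 * (-5)^4 = -1250
The first 5 terms are: [-2, 10, -50, 250, -1250]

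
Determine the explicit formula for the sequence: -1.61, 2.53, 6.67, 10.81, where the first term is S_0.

Check differences: 2.53 - -1.61 = 4.14
6.67 - 2.53 = 4.14
Common difference d = 4.14.
First term a = -1.61.
Formula: S_i = -1.61 + 4.14*i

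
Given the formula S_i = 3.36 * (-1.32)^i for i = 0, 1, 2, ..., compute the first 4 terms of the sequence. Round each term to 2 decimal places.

This is a geometric sequence.
i=0: S_0 = 3.36 * (-1.32)^0 = 3.36
i=1: S_1 = 3.36 * (-1.32)^1 ≈ -4.44
i=2: S_2 = 3.36 * (-1.32)^2 ≈ 5.85
i=3: S_3 = 3.36 * (-1.32)^3 ≈ -7.73
The first 4 terms are: [3.36, -4.44, 5.85, -7.73]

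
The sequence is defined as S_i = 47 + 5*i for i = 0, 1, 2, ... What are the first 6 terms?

This is an arithmetic sequence.
i=0: S_0 = 47 + 5*0 = 47
i=1: S_1 = 47 + 5*1 = 52
i=2: S_2 = 47 + 5*2 = 57
i=3: S_3 = 47 + 5*3 = 62
i=4: S_4 = 47 + 5*4 = 67
i=5: S_5 = 47 + 5*5 = 72
The first 6 terms are: [47, 52, 57, 62, 67, 72]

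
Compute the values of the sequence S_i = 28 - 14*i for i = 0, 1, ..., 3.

This is an arithmetic sequence.
i=0: S_0 = 28 + -14*0 = 28
i=1: S_1 = 28 + -14*1 = 14
i=2: S_2 = 28 + -14*2 = 0
i=3: S_3 = 28 + -14*3 = -14
The first 4 terms are: [28, 14, 0, -14]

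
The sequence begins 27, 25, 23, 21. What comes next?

Differences: 25 - 27 = -2
This is an arithmetic sequence with common difference d = -2.
Next term = 21 + -2 = 19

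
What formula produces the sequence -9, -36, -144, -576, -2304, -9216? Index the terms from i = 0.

Check ratios: -36 / -9 = 4.0
Common ratio r = 4.
First term a = -9.
Formula: S_i = -9 * 4^i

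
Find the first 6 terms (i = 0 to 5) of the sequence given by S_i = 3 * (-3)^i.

This is a geometric sequence.
i=0: S_0 = 3 * (-3)^0 = 3
i=1: S_1 = 3 * (-3)^1 = -9
i=2: S_2 = 3 * (-3)^2 = 27
i=3: S_3 = 3 * (-3)^3 = -81
i=4: S_4 = 3 * (-3)^4 = 243
i=5: S_5 = 3 * (-3)^5 = -729
The first 6 terms are: [3, -9, 27, -81, 243, -729]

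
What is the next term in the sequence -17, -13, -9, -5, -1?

Differences: -13 - -17 = 4
This is an arithmetic sequence with common difference d = 4.
Next term = -1 + 4 = 3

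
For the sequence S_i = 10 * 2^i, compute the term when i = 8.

S_8 = 10 * 2^8 = 10 * 256 = 2560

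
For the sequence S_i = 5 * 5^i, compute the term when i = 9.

S_9 = 5 * 5^9 = 5 * 1953125 = 9765625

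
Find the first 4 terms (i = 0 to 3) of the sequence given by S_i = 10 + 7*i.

This is an arithmetic sequence.
i=0: S_0 = 10 + 7*0 = 10
i=1: S_1 = 10 + 7*1 = 17
i=2: S_2 = 10 + 7*2 = 24
i=3: S_3 = 10 + 7*3 = 31
The first 4 terms are: [10, 17, 24, 31]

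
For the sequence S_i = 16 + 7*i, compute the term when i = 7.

S_7 = 16 + 7*7 = 16 + 49 = 65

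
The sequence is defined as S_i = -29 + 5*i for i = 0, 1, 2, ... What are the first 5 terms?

This is an arithmetic sequence.
i=0: S_0 = -29 + 5*0 = -29
i=1: S_1 = -29 + 5*1 = -24
i=2: S_2 = -29 + 5*2 = -19
i=3: S_3 = -29 + 5*3 = -14
i=4: S_4 = -29 + 5*4 = -9
The first 5 terms are: [-29, -24, -19, -14, -9]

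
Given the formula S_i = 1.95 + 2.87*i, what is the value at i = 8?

S_8 = 1.95 + 2.87*8 = 1.95 + 22.96 = 24.91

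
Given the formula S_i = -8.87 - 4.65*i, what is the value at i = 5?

S_5 = -8.87 + -4.65*5 = -8.87 + -23.25 = -32.12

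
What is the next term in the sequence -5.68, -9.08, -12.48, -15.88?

Differences: -9.08 - -5.68 = -3.4
This is an arithmetic sequence with common difference d = -3.4.
Next term = -15.88 + -3.4 = -19.28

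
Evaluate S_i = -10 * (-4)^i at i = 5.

S_5 = -10 * (-4)^5 = -10 * -1024 = 10240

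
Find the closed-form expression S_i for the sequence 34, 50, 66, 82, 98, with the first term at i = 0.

Check differences: 50 - 34 = 16
66 - 50 = 16
Common difference d = 16.
First term a = 34.
Formula: S_i = 34 + 16*i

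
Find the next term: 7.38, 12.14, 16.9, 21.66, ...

Differences: 12.14 - 7.38 = 4.76
This is an arithmetic sequence with common difference d = 4.76.
Next term = 21.66 + 4.76 = 26.42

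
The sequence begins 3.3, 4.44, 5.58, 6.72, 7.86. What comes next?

Differences: 4.44 - 3.3 = 1.14
This is an arithmetic sequence with common difference d = 1.14.
Next term = 7.86 + 1.14 = 9.0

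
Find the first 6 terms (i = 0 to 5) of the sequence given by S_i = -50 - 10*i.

This is an arithmetic sequence.
i=0: S_0 = -50 + -10*0 = -50
i=1: S_1 = -50 + -10*1 = -60
i=2: S_2 = -50 + -10*2 = -70
i=3: S_3 = -50 + -10*3 = -80
i=4: S_4 = -50 + -10*4 = -90
i=5: S_5 = -50 + -10*5 = -100
The first 6 terms are: [-50, -60, -70, -80, -90, -100]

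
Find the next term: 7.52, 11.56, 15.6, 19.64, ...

Differences: 11.56 - 7.52 = 4.04
This is an arithmetic sequence with common difference d = 4.04.
Next term = 19.64 + 4.04 = 23.68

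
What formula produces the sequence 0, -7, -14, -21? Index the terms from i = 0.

Check differences: -7 - 0 = -7
-14 - -7 = -7
Common difference d = -7.
First term a = 0.
Formula: S_i = 0 - 7*i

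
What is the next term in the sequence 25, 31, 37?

Differences: 31 - 25 = 6
This is an arithmetic sequence with common difference d = 6.
Next term = 37 + 6 = 43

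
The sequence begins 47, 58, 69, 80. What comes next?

Differences: 58 - 47 = 11
This is an arithmetic sequence with common difference d = 11.
Next term = 80 + 11 = 91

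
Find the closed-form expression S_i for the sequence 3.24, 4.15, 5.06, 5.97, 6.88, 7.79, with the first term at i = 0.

Check differences: 4.15 - 3.24 = 0.91
5.06 - 4.15 = 0.91
Common difference d = 0.91.
First term a = 3.24.
Formula: S_i = 3.24 + 0.91*i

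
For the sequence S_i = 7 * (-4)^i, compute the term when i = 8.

S_8 = 7 * (-4)^8 = 7 * 65536 = 458752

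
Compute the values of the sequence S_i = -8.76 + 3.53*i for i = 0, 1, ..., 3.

This is an arithmetic sequence.
i=0: S_0 = -8.76 + 3.53*0 = -8.76
i=1: S_1 = -8.76 + 3.53*1 = -5.23
i=2: S_2 = -8.76 + 3.53*2 = -1.7
i=3: S_3 = -8.76 + 3.53*3 = 1.83
The first 4 terms are: [-8.76, -5.23, -1.7, 1.83]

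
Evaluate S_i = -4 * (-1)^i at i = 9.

S_9 = -4 * (-1)^9 = -4 * -1 = 4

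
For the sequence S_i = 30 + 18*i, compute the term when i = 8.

S_8 = 30 + 18*8 = 30 + 144 = 174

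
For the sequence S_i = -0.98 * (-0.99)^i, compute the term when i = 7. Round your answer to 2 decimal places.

S_7 = -0.98 * (-0.99)^7 ≈ -0.98 * -0.9321 ≈ 0.91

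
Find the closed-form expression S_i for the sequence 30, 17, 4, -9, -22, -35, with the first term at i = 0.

Check differences: 17 - 30 = -13
4 - 17 = -13
Common difference d = -13.
First term a = 30.
Formula: S_i = 30 - 13*i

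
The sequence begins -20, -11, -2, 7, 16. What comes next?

Differences: -11 - -20 = 9
This is an arithmetic sequence with common difference d = 9.
Next term = 16 + 9 = 25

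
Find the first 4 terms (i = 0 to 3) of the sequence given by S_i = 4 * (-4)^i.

This is a geometric sequence.
i=0: S_0 = 4 * (-4)^0 = 4
i=1: S_1 = 4 * (-4)^1 = -16
i=2: S_2 = 4 * (-4)^2 = 64
i=3: S_3 = 4 * (-4)^3 = -256
The first 4 terms are: [4, -16, 64, -256]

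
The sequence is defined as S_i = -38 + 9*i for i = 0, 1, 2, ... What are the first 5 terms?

This is an arithmetic sequence.
i=0: S_0 = -38 + 9*0 = -38
i=1: S_1 = -38 + 9*1 = -29
i=2: S_2 = -38 + 9*2 = -20
i=3: S_3 = -38 + 9*3 = -11
i=4: S_4 = -38 + 9*4 = -2
The first 5 terms are: [-38, -29, -20, -11, -2]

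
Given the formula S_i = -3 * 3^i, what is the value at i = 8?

S_8 = -3 * 3^8 = -3 * 6561 = -19683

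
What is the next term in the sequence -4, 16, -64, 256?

Ratios: 16 / -4 = -4.0
This is a geometric sequence with common ratio r = -4.
Next term = 256 * -4 = -1024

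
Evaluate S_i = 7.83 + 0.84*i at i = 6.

S_6 = 7.83 + 0.84*6 = 7.83 + 5.04 = 12.87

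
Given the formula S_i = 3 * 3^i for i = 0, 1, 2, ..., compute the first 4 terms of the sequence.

This is a geometric sequence.
i=0: S_0 = 3 * 3^0 = 3
i=1: S_1 = 3 * 3^1 = 9
i=2: S_2 = 3 * 3^2 = 27
i=3: S_3 = 3 * 3^3 = 81
The first 4 terms are: [3, 9, 27, 81]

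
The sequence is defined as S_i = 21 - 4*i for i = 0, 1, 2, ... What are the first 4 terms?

This is an arithmetic sequence.
i=0: S_0 = 21 + -4*0 = 21
i=1: S_1 = 21 + -4*1 = 17
i=2: S_2 = 21 + -4*2 = 13
i=3: S_3 = 21 + -4*3 = 9
The first 4 terms are: [21, 17, 13, 9]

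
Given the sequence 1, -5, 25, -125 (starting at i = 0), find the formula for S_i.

Check ratios: -5 / 1 = -5.0
Common ratio r = -5.
First term a = 1.
Formula: S_i = 1 * (-5)^i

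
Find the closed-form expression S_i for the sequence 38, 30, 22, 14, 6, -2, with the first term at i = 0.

Check differences: 30 - 38 = -8
22 - 30 = -8
Common difference d = -8.
First term a = 38.
Formula: S_i = 38 - 8*i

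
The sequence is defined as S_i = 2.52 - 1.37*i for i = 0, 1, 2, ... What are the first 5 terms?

This is an arithmetic sequence.
i=0: S_0 = 2.52 + -1.37*0 = 2.52
i=1: S_1 = 2.52 + -1.37*1 = 1.15
i=2: S_2 = 2.52 + -1.37*2 = -0.22
i=3: S_3 = 2.52 + -1.37*3 = -1.59
i=4: S_4 = 2.52 + -1.37*4 = -2.96
The first 5 terms are: [2.52, 1.15, -0.22, -1.59, -2.96]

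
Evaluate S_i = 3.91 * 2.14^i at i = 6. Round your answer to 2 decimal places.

S_6 = 3.91 * 2.14^6 ≈ 3.91 * 96.0467 ≈ 375.54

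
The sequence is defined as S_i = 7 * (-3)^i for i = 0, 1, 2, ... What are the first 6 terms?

This is a geometric sequence.
i=0: S_0 = 7 * (-3)^0 = 7
i=1: S_1 = 7 * (-3)^1 = -21
i=2: S_2 = 7 * (-3)^2 = 63
i=3: S_3 = 7 * (-3)^3 = -189
i=4: S_4 = 7 * (-3)^4 = 567
i=5: S_5 = 7 * (-3)^5 = -1701
The first 6 terms are: [7, -21, 63, -189, 567, -1701]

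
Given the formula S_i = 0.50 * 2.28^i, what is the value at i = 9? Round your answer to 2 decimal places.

S_9 = 0.5 * 2.28^9 ≈ 0.5 * 1664.9976 ≈ 832.5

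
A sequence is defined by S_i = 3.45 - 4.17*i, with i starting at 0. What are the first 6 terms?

This is an arithmetic sequence.
i=0: S_0 = 3.45 + -4.17*0 = 3.45
i=1: S_1 = 3.45 + -4.17*1 = -0.72
i=2: S_2 = 3.45 + -4.17*2 = -4.89
i=3: S_3 = 3.45 + -4.17*3 = -9.06
i=4: S_4 = 3.45 + -4.17*4 = -13.23
i=5: S_5 = 3.45 + -4.17*5 = -17.4
The first 6 terms are: [3.45, -0.72, -4.89, -9.06, -13.23, -17.4]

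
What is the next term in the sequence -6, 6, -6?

Ratios: 6 / -6 = -1.0
This is a geometric sequence with common ratio r = -1.
Next term = -6 * -1 = 6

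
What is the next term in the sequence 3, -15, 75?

Ratios: -15 / 3 = -5.0
This is a geometric sequence with common ratio r = -5.
Next term = 75 * -5 = -375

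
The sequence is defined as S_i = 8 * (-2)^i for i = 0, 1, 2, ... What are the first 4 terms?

This is a geometric sequence.
i=0: S_0 = 8 * (-2)^0 = 8
i=1: S_1 = 8 * (-2)^1 = -16
i=2: S_2 = 8 * (-2)^2 = 32
i=3: S_3 = 8 * (-2)^3 = -64
The first 4 terms are: [8, -16, 32, -64]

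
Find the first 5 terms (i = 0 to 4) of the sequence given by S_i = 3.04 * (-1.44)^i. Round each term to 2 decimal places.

This is a geometric sequence.
i=0: S_0 = 3.04 * (-1.44)^0 = 3.04
i=1: S_1 = 3.04 * (-1.44)^1 ≈ -4.38
i=2: S_2 = 3.04 * (-1.44)^2 ≈ 6.3
i=3: S_3 = 3.04 * (-1.44)^3 ≈ -9.08
i=4: S_4 = 3.04 * (-1.44)^4 ≈ 13.07
The first 5 terms are: [3.04, -4.38, 6.3, -9.08, 13.07]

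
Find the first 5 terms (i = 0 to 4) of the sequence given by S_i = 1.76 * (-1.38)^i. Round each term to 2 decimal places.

This is a geometric sequence.
i=0: S_0 = 1.76 * (-1.38)^0 = 1.76
i=1: S_1 = 1.76 * (-1.38)^1 ≈ -2.43
i=2: S_2 = 1.76 * (-1.38)^2 ≈ 3.35
i=3: S_3 = 1.76 * (-1.38)^3 ≈ -4.63
i=4: S_4 = 1.76 * (-1.38)^4 ≈ 6.38
The first 5 terms are: [1.76, -2.43, 3.35, -4.63, 6.38]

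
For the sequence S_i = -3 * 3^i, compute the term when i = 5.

S_5 = -3 * 3^5 = -3 * 243 = -729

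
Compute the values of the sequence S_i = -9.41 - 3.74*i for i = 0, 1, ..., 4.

This is an arithmetic sequence.
i=0: S_0 = -9.41 + -3.74*0 = -9.41
i=1: S_1 = -9.41 + -3.74*1 = -13.15
i=2: S_2 = -9.41 + -3.74*2 = -16.89
i=3: S_3 = -9.41 + -3.74*3 = -20.63
i=4: S_4 = -9.41 + -3.74*4 = -24.37
The first 5 terms are: [-9.41, -13.15, -16.89, -20.63, -24.37]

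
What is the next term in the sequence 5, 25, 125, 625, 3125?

Ratios: 25 / 5 = 5.0
This is a geometric sequence with common ratio r = 5.
Next term = 3125 * 5 = 15625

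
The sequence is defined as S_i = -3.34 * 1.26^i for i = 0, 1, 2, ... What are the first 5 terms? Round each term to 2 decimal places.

This is a geometric sequence.
i=0: S_0 = -3.34 * 1.26^0 = -3.34
i=1: S_1 = -3.34 * 1.26^1 ≈ -4.21
i=2: S_2 = -3.34 * 1.26^2 ≈ -5.3
i=3: S_3 = -3.34 * 1.26^3 ≈ -6.68
i=4: S_4 = -3.34 * 1.26^4 ≈ -8.42
The first 5 terms are: [-3.34, -4.21, -5.3, -6.68, -8.42]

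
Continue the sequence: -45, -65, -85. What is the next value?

Differences: -65 - -45 = -20
This is an arithmetic sequence with common difference d = -20.
Next term = -85 + -20 = -105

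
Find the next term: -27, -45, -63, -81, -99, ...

Differences: -45 - -27 = -18
This is an arithmetic sequence with common difference d = -18.
Next term = -99 + -18 = -117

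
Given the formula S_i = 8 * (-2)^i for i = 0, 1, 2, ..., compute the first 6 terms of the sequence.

This is a geometric sequence.
i=0: S_0 = 8 * (-2)^0 = 8
i=1: S_1 = 8 * (-2)^1 = -16
i=2: S_2 = 8 * (-2)^2 = 32
i=3: S_3 = 8 * (-2)^3 = -64
i=4: S_4 = 8 * (-2)^4 = 128
i=5: S_5 = 8 * (-2)^5 = -256
The first 6 terms are: [8, -16, 32, -64, 128, -256]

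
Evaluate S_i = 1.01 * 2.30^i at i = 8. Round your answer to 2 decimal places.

S_8 = 1.01 * 2.3^8 ≈ 1.01 * 783.1099 ≈ 790.94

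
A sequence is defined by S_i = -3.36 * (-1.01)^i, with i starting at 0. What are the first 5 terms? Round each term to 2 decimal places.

This is a geometric sequence.
i=0: S_0 = -3.36 * (-1.01)^0 = -3.36
i=1: S_1 = -3.36 * (-1.01)^1 ≈ 3.39
i=2: S_2 = -3.36 * (-1.01)^2 ≈ -3.43
i=3: S_3 = -3.36 * (-1.01)^3 ≈ 3.46
i=4: S_4 = -3.36 * (-1.01)^4 ≈ -3.5
The first 5 terms are: [-3.36, 3.39, -3.43, 3.46, -3.5]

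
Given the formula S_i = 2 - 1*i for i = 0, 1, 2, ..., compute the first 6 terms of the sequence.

This is an arithmetic sequence.
i=0: S_0 = 2 + -1*0 = 2
i=1: S_1 = 2 + -1*1 = 1
i=2: S_2 = 2 + -1*2 = 0
i=3: S_3 = 2 + -1*3 = -1
i=4: S_4 = 2 + -1*4 = -2
i=5: S_5 = 2 + -1*5 = -3
The first 6 terms are: [2, 1, 0, -1, -2, -3]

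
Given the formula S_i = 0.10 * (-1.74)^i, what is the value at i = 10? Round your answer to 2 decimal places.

S_10 = 0.1 * (-1.74)^10 ≈ 0.1 * 254.3856 ≈ 25.44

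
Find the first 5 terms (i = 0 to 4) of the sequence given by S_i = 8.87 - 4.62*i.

This is an arithmetic sequence.
i=0: S_0 = 8.87 + -4.62*0 = 8.87
i=1: S_1 = 8.87 + -4.62*1 = 4.25
i=2: S_2 = 8.87 + -4.62*2 = -0.37
i=3: S_3 = 8.87 + -4.62*3 = -4.99
i=4: S_4 = 8.87 + -4.62*4 = -9.61
The first 5 terms are: [8.87, 4.25, -0.37, -4.99, -9.61]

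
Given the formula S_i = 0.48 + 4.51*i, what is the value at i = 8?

S_8 = 0.48 + 4.51*8 = 0.48 + 36.08 = 36.56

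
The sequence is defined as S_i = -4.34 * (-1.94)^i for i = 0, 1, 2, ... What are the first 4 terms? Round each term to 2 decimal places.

This is a geometric sequence.
i=0: S_0 = -4.34 * (-1.94)^0 = -4.34
i=1: S_1 = -4.34 * (-1.94)^1 ≈ 8.42
i=2: S_2 = -4.34 * (-1.94)^2 ≈ -16.33
i=3: S_3 = -4.34 * (-1.94)^3 ≈ 31.69
The first 4 terms are: [-4.34, 8.42, -16.33, 31.69]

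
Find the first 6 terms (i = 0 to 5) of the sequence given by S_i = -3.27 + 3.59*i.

This is an arithmetic sequence.
i=0: S_0 = -3.27 + 3.59*0 = -3.27
i=1: S_1 = -3.27 + 3.59*1 = 0.32
i=2: S_2 = -3.27 + 3.59*2 = 3.91
i=3: S_3 = -3.27 + 3.59*3 = 7.5
i=4: S_4 = -3.27 + 3.59*4 = 11.09
i=5: S_5 = -3.27 + 3.59*5 = 14.68
The first 6 terms are: [-3.27, 0.32, 3.91, 7.5, 11.09, 14.68]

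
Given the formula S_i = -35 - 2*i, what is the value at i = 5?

S_5 = -35 + -2*5 = -35 + -10 = -45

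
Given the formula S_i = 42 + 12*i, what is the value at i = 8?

S_8 = 42 + 12*8 = 42 + 96 = 138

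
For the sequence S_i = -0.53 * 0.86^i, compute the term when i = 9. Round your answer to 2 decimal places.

S_9 = -0.53 * 0.86^9 ≈ -0.53 * 0.2573 ≈ -0.14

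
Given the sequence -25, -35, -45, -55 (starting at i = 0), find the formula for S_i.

Check differences: -35 - -25 = -10
-45 - -35 = -10
Common difference d = -10.
First term a = -25.
Formula: S_i = -25 - 10*i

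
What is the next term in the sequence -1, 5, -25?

Ratios: 5 / -1 = -5.0
This is a geometric sequence with common ratio r = -5.
Next term = -25 * -5 = 125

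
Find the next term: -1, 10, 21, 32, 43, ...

Differences: 10 - -1 = 11
This is an arithmetic sequence with common difference d = 11.
Next term = 43 + 11 = 54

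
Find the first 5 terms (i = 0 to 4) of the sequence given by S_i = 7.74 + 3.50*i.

This is an arithmetic sequence.
i=0: S_0 = 7.74 + 3.5*0 = 7.74
i=1: S_1 = 7.74 + 3.5*1 = 11.24
i=2: S_2 = 7.74 + 3.5*2 = 14.74
i=3: S_3 = 7.74 + 3.5*3 = 18.24
i=4: S_4 = 7.74 + 3.5*4 = 21.74
The first 5 terms are: [7.74, 11.24, 14.74, 18.24, 21.74]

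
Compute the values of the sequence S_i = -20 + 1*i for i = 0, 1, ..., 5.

This is an arithmetic sequence.
i=0: S_0 = -20 + 1*0 = -20
i=1: S_1 = -20 + 1*1 = -19
i=2: S_2 = -20 + 1*2 = -18
i=3: S_3 = -20 + 1*3 = -17
i=4: S_4 = -20 + 1*4 = -16
i=5: S_5 = -20 + 1*5 = -15
The first 6 terms are: [-20, -19, -18, -17, -16, -15]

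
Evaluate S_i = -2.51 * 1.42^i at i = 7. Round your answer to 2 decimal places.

S_7 = -2.51 * 1.42^7 ≈ -2.51 * 11.6418 ≈ -29.22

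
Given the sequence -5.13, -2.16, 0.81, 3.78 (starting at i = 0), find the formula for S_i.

Check differences: -2.16 - -5.13 = 2.97
0.81 - -2.16 = 2.97
Common difference d = 2.97.
First term a = -5.13.
Formula: S_i = -5.13 + 2.97*i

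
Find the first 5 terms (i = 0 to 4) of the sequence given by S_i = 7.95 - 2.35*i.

This is an arithmetic sequence.
i=0: S_0 = 7.95 + -2.35*0 = 7.95
i=1: S_1 = 7.95 + -2.35*1 = 5.6
i=2: S_2 = 7.95 + -2.35*2 = 3.25
i=3: S_3 = 7.95 + -2.35*3 = 0.9
i=4: S_4 = 7.95 + -2.35*4 = -1.45
The first 5 terms are: [7.95, 5.6, 3.25, 0.9, -1.45]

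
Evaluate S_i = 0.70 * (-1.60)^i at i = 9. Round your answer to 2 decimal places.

S_9 = 0.7 * (-1.6)^9 ≈ 0.7 * -68.7195 ≈ -48.1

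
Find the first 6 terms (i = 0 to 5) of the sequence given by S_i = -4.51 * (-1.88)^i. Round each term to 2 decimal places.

This is a geometric sequence.
i=0: S_0 = -4.51 * (-1.88)^0 = -4.51
i=1: S_1 = -4.51 * (-1.88)^1 ≈ 8.48
i=2: S_2 = -4.51 * (-1.88)^2 ≈ -15.94
i=3: S_3 = -4.51 * (-1.88)^3 ≈ 29.97
i=4: S_4 = -4.51 * (-1.88)^4 ≈ -56.34
i=5: S_5 = -4.51 * (-1.88)^5 ≈ 105.92
The first 6 terms are: [-4.51, 8.48, -15.94, 29.97, -56.34, 105.92]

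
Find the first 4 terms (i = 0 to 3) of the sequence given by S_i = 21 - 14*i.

This is an arithmetic sequence.
i=0: S_0 = 21 + -14*0 = 21
i=1: S_1 = 21 + -14*1 = 7
i=2: S_2 = 21 + -14*2 = -7
i=3: S_3 = 21 + -14*3 = -21
The first 4 terms are: [21, 7, -7, -21]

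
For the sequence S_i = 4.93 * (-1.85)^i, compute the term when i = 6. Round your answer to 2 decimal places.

S_6 = 4.93 * (-1.85)^6 ≈ 4.93 * 40.0895 ≈ 197.64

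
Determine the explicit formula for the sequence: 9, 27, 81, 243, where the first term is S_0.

Check ratios: 27 / 9 = 3.0
Common ratio r = 3.
First term a = 9.
Formula: S_i = 9 * 3^i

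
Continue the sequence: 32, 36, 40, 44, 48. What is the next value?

Differences: 36 - 32 = 4
This is an arithmetic sequence with common difference d = 4.
Next term = 48 + 4 = 52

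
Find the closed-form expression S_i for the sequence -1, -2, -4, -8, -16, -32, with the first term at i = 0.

Check ratios: -2 / -1 = 2.0
Common ratio r = 2.
First term a = -1.
Formula: S_i = -1 * 2^i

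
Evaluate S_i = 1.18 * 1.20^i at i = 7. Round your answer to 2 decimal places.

S_7 = 1.18 * 1.2^7 ≈ 1.18 * 3.5832 ≈ 4.23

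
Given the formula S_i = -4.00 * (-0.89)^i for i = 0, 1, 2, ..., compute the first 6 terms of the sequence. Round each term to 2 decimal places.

This is a geometric sequence.
i=0: S_0 = -4.0 * (-0.89)^0 = -4.0
i=1: S_1 = -4.0 * (-0.89)^1 = 3.56
i=2: S_2 = -4.0 * (-0.89)^2 ≈ -3.17
i=3: S_3 = -4.0 * (-0.89)^3 ≈ 2.82
i=4: S_4 = -4.0 * (-0.89)^4 ≈ -2.51
i=5: S_5 = -4.0 * (-0.89)^5 ≈ 2.23
The first 6 terms are: [-4.0, 3.56, -3.17, 2.82, -2.51, 2.23]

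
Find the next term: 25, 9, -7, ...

Differences: 9 - 25 = -16
This is an arithmetic sequence with common difference d = -16.
Next term = -7 + -16 = -23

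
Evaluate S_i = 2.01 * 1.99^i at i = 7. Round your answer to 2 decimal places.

S_7 = 2.01 * 1.99^7 ≈ 2.01 * 123.5866 ≈ 248.41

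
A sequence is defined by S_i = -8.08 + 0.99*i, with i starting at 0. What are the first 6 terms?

This is an arithmetic sequence.
i=0: S_0 = -8.08 + 0.99*0 = -8.08
i=1: S_1 = -8.08 + 0.99*1 = -7.09
i=2: S_2 = -8.08 + 0.99*2 = -6.1
i=3: S_3 = -8.08 + 0.99*3 = -5.11
i=4: S_4 = -8.08 + 0.99*4 = -4.12
i=5: S_5 = -8.08 + 0.99*5 = -3.13
The first 6 terms are: [-8.08, -7.09, -6.1, -5.11, -4.12, -3.13]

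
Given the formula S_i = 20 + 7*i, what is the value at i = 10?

S_10 = 20 + 7*10 = 20 + 70 = 90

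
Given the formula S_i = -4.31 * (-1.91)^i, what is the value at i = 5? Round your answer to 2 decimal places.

S_5 = -4.31 * (-1.91)^5 ≈ -4.31 * -25.4195 ≈ 109.56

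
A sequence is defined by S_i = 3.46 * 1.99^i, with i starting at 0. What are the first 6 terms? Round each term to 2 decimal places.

This is a geometric sequence.
i=0: S_0 = 3.46 * 1.99^0 = 3.46
i=1: S_1 = 3.46 * 1.99^1 ≈ 6.89
i=2: S_2 = 3.46 * 1.99^2 ≈ 13.7
i=3: S_3 = 3.46 * 1.99^3 ≈ 27.27
i=4: S_4 = 3.46 * 1.99^4 ≈ 54.26
i=5: S_5 = 3.46 * 1.99^5 ≈ 107.98
The first 6 terms are: [3.46, 6.89, 13.7, 27.27, 54.26, 107.98]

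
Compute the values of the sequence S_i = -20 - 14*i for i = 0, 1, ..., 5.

This is an arithmetic sequence.
i=0: S_0 = -20 + -14*0 = -20
i=1: S_1 = -20 + -14*1 = -34
i=2: S_2 = -20 + -14*2 = -48
i=3: S_3 = -20 + -14*3 = -62
i=4: S_4 = -20 + -14*4 = -76
i=5: S_5 = -20 + -14*5 = -90
The first 6 terms are: [-20, -34, -48, -62, -76, -90]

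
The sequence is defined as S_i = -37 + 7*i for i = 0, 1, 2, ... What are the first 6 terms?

This is an arithmetic sequence.
i=0: S_0 = -37 + 7*0 = -37
i=1: S_1 = -37 + 7*1 = -30
i=2: S_2 = -37 + 7*2 = -23
i=3: S_3 = -37 + 7*3 = -16
i=4: S_4 = -37 + 7*4 = -9
i=5: S_5 = -37 + 7*5 = -2
The first 6 terms are: [-37, -30, -23, -16, -9, -2]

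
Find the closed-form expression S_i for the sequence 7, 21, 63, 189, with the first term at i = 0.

Check ratios: 21 / 7 = 3.0
Common ratio r = 3.
First term a = 7.
Formula: S_i = 7 * 3^i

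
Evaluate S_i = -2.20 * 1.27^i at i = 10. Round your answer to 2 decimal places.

S_10 = -2.2 * 1.27^10 ≈ -2.2 * 10.9153 ≈ -24.01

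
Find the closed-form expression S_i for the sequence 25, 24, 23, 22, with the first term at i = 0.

Check differences: 24 - 25 = -1
23 - 24 = -1
Common difference d = -1.
First term a = 25.
Formula: S_i = 25 - 1*i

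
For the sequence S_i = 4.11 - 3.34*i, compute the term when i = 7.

S_7 = 4.11 + -3.34*7 = 4.11 + -23.38 = -19.27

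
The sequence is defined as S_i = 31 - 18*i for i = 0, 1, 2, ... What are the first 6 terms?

This is an arithmetic sequence.
i=0: S_0 = 31 + -18*0 = 31
i=1: S_1 = 31 + -18*1 = 13
i=2: S_2 = 31 + -18*2 = -5
i=3: S_3 = 31 + -18*3 = -23
i=4: S_4 = 31 + -18*4 = -41
i=5: S_5 = 31 + -18*5 = -59
The first 6 terms are: [31, 13, -5, -23, -41, -59]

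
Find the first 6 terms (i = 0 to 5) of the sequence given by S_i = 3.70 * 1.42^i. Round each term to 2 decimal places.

This is a geometric sequence.
i=0: S_0 = 3.7 * 1.42^0 = 3.7
i=1: S_1 = 3.7 * 1.42^1 ≈ 5.25
i=2: S_2 = 3.7 * 1.42^2 ≈ 7.46
i=3: S_3 = 3.7 * 1.42^3 ≈ 10.59
i=4: S_4 = 3.7 * 1.42^4 ≈ 15.04
i=5: S_5 = 3.7 * 1.42^5 ≈ 21.36
The first 6 terms are: [3.7, 5.25, 7.46, 10.59, 15.04, 21.36]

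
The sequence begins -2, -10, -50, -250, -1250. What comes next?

Ratios: -10 / -2 = 5.0
This is a geometric sequence with common ratio r = 5.
Next term = -1250 * 5 = -6250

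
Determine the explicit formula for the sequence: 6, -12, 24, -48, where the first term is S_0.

Check ratios: -12 / 6 = -2.0
Common ratio r = -2.
First term a = 6.
Formula: S_i = 6 * (-2)^i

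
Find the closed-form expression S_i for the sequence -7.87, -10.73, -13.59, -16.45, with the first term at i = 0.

Check differences: -10.73 - -7.87 = -2.86
-13.59 - -10.73 = -2.86
Common difference d = -2.86.
First term a = -7.87.
Formula: S_i = -7.87 - 2.86*i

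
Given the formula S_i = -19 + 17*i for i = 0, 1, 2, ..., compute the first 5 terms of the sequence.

This is an arithmetic sequence.
i=0: S_0 = -19 + 17*0 = -19
i=1: S_1 = -19 + 17*1 = -2
i=2: S_2 = -19 + 17*2 = 15
i=3: S_3 = -19 + 17*3 = 32
i=4: S_4 = -19 + 17*4 = 49
The first 5 terms are: [-19, -2, 15, 32, 49]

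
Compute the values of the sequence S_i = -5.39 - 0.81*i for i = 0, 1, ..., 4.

This is an arithmetic sequence.
i=0: S_0 = -5.39 + -0.81*0 = -5.39
i=1: S_1 = -5.39 + -0.81*1 = -6.2
i=2: S_2 = -5.39 + -0.81*2 = -7.01
i=3: S_3 = -5.39 + -0.81*3 = -7.82
i=4: S_4 = -5.39 + -0.81*4 = -8.63
The first 5 terms are: [-5.39, -6.2, -7.01, -7.82, -8.63]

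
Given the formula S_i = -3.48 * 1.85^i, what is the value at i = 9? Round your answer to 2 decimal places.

S_9 = -3.48 * 1.85^9 ≈ -3.48 * 253.8315 ≈ -883.33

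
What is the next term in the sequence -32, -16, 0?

Differences: -16 - -32 = 16
This is an arithmetic sequence with common difference d = 16.
Next term = 0 + 16 = 16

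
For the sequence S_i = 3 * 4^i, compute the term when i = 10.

S_10 = 3 * 4^10 = 3 * 1048576 = 3145728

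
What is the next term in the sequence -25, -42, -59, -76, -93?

Differences: -42 - -25 = -17
This is an arithmetic sequence with common difference d = -17.
Next term = -93 + -17 = -110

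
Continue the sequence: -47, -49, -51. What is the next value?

Differences: -49 - -47 = -2
This is an arithmetic sequence with common difference d = -2.
Next term = -51 + -2 = -53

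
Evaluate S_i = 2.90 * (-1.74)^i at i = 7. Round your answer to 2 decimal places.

S_7 = 2.9 * (-1.74)^7 ≈ 2.9 * -48.2886 ≈ -140.04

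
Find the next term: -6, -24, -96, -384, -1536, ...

Ratios: -24 / -6 = 4.0
This is a geometric sequence with common ratio r = 4.
Next term = -1536 * 4 = -6144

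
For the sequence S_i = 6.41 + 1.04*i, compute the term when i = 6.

S_6 = 6.41 + 1.04*6 = 6.41 + 6.24 = 12.65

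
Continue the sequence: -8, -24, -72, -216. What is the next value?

Ratios: -24 / -8 = 3.0
This is a geometric sequence with common ratio r = 3.
Next term = -216 * 3 = -648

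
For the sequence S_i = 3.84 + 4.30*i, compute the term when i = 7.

S_7 = 3.84 + 4.3*7 = 3.84 + 30.1 = 33.94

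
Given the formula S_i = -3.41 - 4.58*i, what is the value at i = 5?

S_5 = -3.41 + -4.58*5 = -3.41 + -22.9 = -26.31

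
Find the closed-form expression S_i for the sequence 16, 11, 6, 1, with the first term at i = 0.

Check differences: 11 - 16 = -5
6 - 11 = -5
Common difference d = -5.
First term a = 16.
Formula: S_i = 16 - 5*i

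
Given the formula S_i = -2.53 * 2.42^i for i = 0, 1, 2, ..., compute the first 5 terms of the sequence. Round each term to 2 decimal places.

This is a geometric sequence.
i=0: S_0 = -2.53 * 2.42^0 = -2.53
i=1: S_1 = -2.53 * 2.42^1 ≈ -6.12
i=2: S_2 = -2.53 * 2.42^2 ≈ -14.82
i=3: S_3 = -2.53 * 2.42^3 ≈ -35.86
i=4: S_4 = -2.53 * 2.42^4 ≈ -86.77
The first 5 terms are: [-2.53, -6.12, -14.82, -35.86, -86.77]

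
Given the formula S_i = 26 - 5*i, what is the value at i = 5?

S_5 = 26 + -5*5 = 26 + -25 = 1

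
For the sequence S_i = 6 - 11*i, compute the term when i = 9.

S_9 = 6 + -11*9 = 6 + -99 = -93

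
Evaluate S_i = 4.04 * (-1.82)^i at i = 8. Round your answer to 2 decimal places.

S_8 = 4.04 * (-1.82)^8 ≈ 4.04 * 120.3846 ≈ 486.35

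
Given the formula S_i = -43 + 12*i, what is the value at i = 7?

S_7 = -43 + 12*7 = -43 + 84 = 41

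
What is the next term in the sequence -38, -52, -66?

Differences: -52 - -38 = -14
This is an arithmetic sequence with common difference d = -14.
Next term = -66 + -14 = -80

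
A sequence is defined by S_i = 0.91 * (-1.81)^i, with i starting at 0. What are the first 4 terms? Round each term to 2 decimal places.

This is a geometric sequence.
i=0: S_0 = 0.91 * (-1.81)^0 = 0.91
i=1: S_1 = 0.91 * (-1.81)^1 ≈ -1.65
i=2: S_2 = 0.91 * (-1.81)^2 ≈ 2.98
i=3: S_3 = 0.91 * (-1.81)^3 ≈ -5.4
The first 4 terms are: [0.91, -1.65, 2.98, -5.4]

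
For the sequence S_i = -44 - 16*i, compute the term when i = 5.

S_5 = -44 + -16*5 = -44 + -80 = -124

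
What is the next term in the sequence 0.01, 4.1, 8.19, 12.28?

Differences: 4.1 - 0.01 = 4.09
This is an arithmetic sequence with common difference d = 4.09.
Next term = 12.28 + 4.09 = 16.37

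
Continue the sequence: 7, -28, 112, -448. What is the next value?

Ratios: -28 / 7 = -4.0
This is a geometric sequence with common ratio r = -4.
Next term = -448 * -4 = 1792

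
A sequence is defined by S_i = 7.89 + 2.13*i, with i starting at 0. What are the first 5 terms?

This is an arithmetic sequence.
i=0: S_0 = 7.89 + 2.13*0 = 7.89
i=1: S_1 = 7.89 + 2.13*1 = 10.02
i=2: S_2 = 7.89 + 2.13*2 = 12.15
i=3: S_3 = 7.89 + 2.13*3 = 14.28
i=4: S_4 = 7.89 + 2.13*4 = 16.41
The first 5 terms are: [7.89, 10.02, 12.15, 14.28, 16.41]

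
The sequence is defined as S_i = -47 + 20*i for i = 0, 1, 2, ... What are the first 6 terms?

This is an arithmetic sequence.
i=0: S_0 = -47 + 20*0 = -47
i=1: S_1 = -47 + 20*1 = -27
i=2: S_2 = -47 + 20*2 = -7
i=3: S_3 = -47 + 20*3 = 13
i=4: S_4 = -47 + 20*4 = 33
i=5: S_5 = -47 + 20*5 = 53
The first 6 terms are: [-47, -27, -7, 13, 33, 53]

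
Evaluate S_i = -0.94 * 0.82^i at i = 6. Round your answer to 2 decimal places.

S_6 = -0.94 * 0.82^6 ≈ -0.94 * 0.304 ≈ -0.29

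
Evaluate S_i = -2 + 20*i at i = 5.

S_5 = -2 + 20*5 = -2 + 100 = 98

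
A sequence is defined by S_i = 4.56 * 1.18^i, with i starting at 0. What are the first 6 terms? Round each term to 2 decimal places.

This is a geometric sequence.
i=0: S_0 = 4.56 * 1.18^0 = 4.56
i=1: S_1 = 4.56 * 1.18^1 ≈ 5.38
i=2: S_2 = 4.56 * 1.18^2 ≈ 6.35
i=3: S_3 = 4.56 * 1.18^3 ≈ 7.49
i=4: S_4 = 4.56 * 1.18^4 ≈ 8.84
i=5: S_5 = 4.56 * 1.18^5 ≈ 10.43
The first 6 terms are: [4.56, 5.38, 6.35, 7.49, 8.84, 10.43]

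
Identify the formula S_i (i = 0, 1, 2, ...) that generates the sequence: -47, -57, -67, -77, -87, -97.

Check differences: -57 - -47 = -10
-67 - -57 = -10
Common difference d = -10.
First term a = -47.
Formula: S_i = -47 - 10*i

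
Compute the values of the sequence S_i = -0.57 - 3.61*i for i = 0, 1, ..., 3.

This is an arithmetic sequence.
i=0: S_0 = -0.57 + -3.61*0 = -0.57
i=1: S_1 = -0.57 + -3.61*1 = -4.18
i=2: S_2 = -0.57 + -3.61*2 = -7.79
i=3: S_3 = -0.57 + -3.61*3 = -11.4
The first 4 terms are: [-0.57, -4.18, -7.79, -11.4]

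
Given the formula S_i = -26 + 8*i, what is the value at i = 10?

S_10 = -26 + 8*10 = -26 + 80 = 54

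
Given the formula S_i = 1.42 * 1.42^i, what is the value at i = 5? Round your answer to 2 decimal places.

S_5 = 1.42 * 1.42^5 ≈ 1.42 * 5.7735 ≈ 8.2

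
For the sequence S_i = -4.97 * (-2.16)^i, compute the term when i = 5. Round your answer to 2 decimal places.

S_5 = -4.97 * (-2.16)^5 ≈ -4.97 * -47.0185 ≈ 233.68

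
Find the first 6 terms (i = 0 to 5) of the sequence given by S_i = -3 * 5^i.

This is a geometric sequence.
i=0: S_0 = -3 * 5^0 = -3
i=1: S_1 = -3 * 5^1 = -15
i=2: S_2 = -3 * 5^2 = -75
i=3: S_3 = -3 * 5^3 = -375
i=4: S_4 = -3 * 5^4 = -1875
i=5: S_5 = -3 * 5^5 = -9375
The first 6 terms are: [-3, -15, -75, -375, -1875, -9375]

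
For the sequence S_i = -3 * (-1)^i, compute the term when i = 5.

S_5 = -3 * (-1)^5 = -3 * -1 = 3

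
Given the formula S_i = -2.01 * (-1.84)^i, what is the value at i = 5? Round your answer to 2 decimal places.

S_5 = -2.01 * (-1.84)^5 ≈ -2.01 * -21.0906 ≈ 42.39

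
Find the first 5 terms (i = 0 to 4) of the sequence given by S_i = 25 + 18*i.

This is an arithmetic sequence.
i=0: S_0 = 25 + 18*0 = 25
i=1: S_1 = 25 + 18*1 = 43
i=2: S_2 = 25 + 18*2 = 61
i=3: S_3 = 25 + 18*3 = 79
i=4: S_4 = 25 + 18*4 = 97
The first 5 terms are: [25, 43, 61, 79, 97]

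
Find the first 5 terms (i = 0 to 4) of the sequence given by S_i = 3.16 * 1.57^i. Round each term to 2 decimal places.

This is a geometric sequence.
i=0: S_0 = 3.16 * 1.57^0 = 3.16
i=1: S_1 = 3.16 * 1.57^1 ≈ 4.96
i=2: S_2 = 3.16 * 1.57^2 ≈ 7.79
i=3: S_3 = 3.16 * 1.57^3 ≈ 12.23
i=4: S_4 = 3.16 * 1.57^4 ≈ 19.2
The first 5 terms are: [3.16, 4.96, 7.79, 12.23, 19.2]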